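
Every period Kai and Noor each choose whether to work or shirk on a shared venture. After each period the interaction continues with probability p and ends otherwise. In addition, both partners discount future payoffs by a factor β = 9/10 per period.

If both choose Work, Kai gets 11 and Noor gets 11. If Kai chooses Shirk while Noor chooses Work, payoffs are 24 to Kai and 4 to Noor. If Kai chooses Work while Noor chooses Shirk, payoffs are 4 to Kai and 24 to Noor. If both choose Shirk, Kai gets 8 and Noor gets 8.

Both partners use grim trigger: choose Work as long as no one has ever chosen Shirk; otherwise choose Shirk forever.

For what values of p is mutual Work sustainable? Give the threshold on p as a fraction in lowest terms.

65/72

Expected continuation weight on next period's payoff is β·p = 9/10·p, which plays the role of the discount factor.
Cooperation requires 9/10·p ≥ (24−11)/(24−8) = 13/16, hence p ≥ 65/72.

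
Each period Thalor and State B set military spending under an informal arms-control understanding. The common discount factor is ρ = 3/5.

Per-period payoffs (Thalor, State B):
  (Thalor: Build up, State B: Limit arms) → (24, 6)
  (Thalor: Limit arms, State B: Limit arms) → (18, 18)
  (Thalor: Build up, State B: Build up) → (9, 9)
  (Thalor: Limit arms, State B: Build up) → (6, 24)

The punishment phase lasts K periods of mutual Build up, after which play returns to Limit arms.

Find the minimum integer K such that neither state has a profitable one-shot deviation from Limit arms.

Need Σ_{k=1}^{K} ρ^k ≥ (24−18)/(18−9) = 0.6667 at ρ = 3/5.
At K = 1 the sum is 0.6000 < 0.6667; at K = 2 it is 0.9600 ≥ 0.6667.
So the minimum punishment length is K = 2.

2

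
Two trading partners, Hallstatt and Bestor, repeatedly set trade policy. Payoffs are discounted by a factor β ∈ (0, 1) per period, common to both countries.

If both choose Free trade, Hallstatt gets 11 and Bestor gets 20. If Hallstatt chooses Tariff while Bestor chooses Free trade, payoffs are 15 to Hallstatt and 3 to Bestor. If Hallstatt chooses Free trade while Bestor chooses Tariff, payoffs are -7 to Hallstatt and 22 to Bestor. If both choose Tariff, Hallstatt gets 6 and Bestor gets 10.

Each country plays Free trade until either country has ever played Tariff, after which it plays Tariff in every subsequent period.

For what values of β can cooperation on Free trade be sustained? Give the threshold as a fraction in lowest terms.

Hallstatt's threshold: (15−11)/(15−6) = 4/9.
Bestor's threshold: (22−20)/(22−10) = 1/6.
4/9 > 1/6, so Hallstatt binds and β* = 4/9.

4/9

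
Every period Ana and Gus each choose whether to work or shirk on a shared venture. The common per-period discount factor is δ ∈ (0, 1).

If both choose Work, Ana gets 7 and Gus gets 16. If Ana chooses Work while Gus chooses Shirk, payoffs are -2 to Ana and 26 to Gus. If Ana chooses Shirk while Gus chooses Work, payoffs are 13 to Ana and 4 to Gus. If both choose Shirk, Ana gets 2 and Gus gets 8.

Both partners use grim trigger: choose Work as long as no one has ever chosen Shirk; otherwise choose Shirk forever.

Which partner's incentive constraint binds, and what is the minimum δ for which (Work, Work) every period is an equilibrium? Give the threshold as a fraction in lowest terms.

For Ana: deviation gain 13−7 = 6, per-period punishment loss 7−2 = 5. IC gives δ ≥ 6/11.
For Gus: gain 10, loss 8 per period, so δ ≥ 10/18 = 5/9.
The tighter constraint is Gus's, so cooperation needs δ ≥ 5/9.

Gus; δ ≥ 5/9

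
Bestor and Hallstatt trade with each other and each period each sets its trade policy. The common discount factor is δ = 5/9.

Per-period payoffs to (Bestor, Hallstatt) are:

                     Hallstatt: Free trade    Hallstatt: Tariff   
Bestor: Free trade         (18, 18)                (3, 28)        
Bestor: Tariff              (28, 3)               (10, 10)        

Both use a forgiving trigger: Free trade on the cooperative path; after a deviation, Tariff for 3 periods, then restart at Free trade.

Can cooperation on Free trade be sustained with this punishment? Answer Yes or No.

No

IC: δ+…+δ^3 ≥ (28−18)/(18−10) = 5/4.
At δ = 5/9: partial sum = 1.0357 < 1.2500. Cooperation not sustainable.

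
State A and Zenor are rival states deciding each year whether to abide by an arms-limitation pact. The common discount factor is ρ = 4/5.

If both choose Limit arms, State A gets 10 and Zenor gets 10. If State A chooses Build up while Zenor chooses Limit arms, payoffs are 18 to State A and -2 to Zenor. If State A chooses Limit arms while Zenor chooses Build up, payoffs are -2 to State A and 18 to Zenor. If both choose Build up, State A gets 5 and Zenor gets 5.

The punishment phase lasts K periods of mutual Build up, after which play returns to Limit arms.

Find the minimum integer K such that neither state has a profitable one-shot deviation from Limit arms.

IC: ρ(1−ρ^K)/(1−ρ) ≥ (18−10)/(10−5) = 8/5.
With ρ = 4/5: need 1 − ρ^K ≥ 8/5·(1−4/5)/(4/5), i.e. ρ^K ≤ 0.6000.
Since (4/5)^2 = 0.6400 and (4/5)^3 = 0.5120, the smallest such K is 3.

3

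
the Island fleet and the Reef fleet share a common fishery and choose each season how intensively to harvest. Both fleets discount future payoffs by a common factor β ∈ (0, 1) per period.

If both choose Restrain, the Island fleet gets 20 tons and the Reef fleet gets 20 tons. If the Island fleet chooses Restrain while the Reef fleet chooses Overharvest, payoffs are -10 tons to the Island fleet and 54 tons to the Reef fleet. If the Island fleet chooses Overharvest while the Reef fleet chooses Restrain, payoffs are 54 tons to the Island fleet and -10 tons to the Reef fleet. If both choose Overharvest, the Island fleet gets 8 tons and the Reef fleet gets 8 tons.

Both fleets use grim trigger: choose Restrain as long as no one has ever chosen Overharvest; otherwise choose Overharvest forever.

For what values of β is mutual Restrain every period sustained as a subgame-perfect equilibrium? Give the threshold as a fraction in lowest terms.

17/23

One-period gain from deviating is 54 − 20 = 34. The loss is 20 − 8 = 12 in every subsequent period, with present value 12·β/(1−β).
Deviation is unprofitable when 12·β/(1−β) ≥ 34, i.e. β/(1−β) ≥ 17/6.
Equivalently β ≥ 34/(34+12) = 17/23.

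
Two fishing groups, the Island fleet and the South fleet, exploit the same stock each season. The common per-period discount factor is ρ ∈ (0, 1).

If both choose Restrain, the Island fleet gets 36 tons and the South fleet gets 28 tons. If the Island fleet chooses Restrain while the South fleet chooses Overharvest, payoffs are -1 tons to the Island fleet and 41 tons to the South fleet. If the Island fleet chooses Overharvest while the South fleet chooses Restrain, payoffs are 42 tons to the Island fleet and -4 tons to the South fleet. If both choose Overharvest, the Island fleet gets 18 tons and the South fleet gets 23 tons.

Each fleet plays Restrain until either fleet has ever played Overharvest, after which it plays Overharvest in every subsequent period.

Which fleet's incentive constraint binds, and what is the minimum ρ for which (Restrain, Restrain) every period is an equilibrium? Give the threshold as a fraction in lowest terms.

For the Island fleet: deviation gain 42−36 = 6, per-period punishment loss 36−18 = 18. IC gives ρ ≥ 6/24 = 1/4.
For the South fleet: gain 13, loss 5 per period, so ρ ≥ 13/18.
The tighter constraint is the South fleet's, so cooperation needs ρ ≥ 13/18.

the South fleet; ρ ≥ 13/18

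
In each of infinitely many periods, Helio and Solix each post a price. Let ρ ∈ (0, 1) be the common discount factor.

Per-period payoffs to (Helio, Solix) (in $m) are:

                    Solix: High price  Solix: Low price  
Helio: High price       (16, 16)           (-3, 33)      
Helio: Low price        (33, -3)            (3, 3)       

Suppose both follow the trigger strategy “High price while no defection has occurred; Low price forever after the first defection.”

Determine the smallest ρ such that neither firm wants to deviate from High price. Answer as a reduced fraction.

Cooperation forever yields 16 each period: 16/(1−ρ).
Deviating yields 33 once, then 3 forever: 33 + 3ρ/(1−ρ).
No profitable deviation requires 16/(1−ρ) ≥ 33 + 3ρ/(1−ρ).
Multiplying by (1−ρ): 16 ≥ 33(1−ρ) + 3ρ = 33 − 30ρ.
So 30ρ ≥ 17, i.e. ρ ≥ 17/30.

17/30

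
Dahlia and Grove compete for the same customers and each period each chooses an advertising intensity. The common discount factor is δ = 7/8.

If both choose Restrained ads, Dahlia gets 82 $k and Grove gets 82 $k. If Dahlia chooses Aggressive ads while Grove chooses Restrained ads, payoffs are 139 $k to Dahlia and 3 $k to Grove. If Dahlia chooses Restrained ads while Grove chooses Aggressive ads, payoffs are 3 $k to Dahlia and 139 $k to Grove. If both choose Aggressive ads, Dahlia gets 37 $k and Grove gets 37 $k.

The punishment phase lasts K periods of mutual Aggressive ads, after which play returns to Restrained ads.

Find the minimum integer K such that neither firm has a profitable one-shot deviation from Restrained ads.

2

Need Σ_{k=1}^{K} δ^k ≥ (139−82)/(82−37) = 1.2667 at δ = 7/8.
At K = 1 the sum is 0.8750 < 1.2667; at K = 2 it is 1.6406 ≥ 1.2667.
So the minimum punishment length is K = 2.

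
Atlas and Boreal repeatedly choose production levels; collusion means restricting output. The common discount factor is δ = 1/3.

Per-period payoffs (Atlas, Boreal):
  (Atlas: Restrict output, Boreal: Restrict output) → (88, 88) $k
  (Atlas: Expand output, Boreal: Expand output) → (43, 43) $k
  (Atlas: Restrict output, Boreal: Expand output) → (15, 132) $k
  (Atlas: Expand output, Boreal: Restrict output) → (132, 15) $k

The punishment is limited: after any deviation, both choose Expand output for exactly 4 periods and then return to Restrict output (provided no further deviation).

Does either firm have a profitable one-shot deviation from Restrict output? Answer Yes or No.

Comparing payoff streams over the 5 periods until play realigns: cooperate → 88(1+δ+…+δ^4); deviate → 132 + 43(δ+…+δ^4).
Cooperation is sustained iff (88−43)(δ+…+δ^4) ≥ 132−88.
δ+…+δ^4 = 1/3·(1−(1/3)^4)/(1−1/3) = 0.4938, and (132−88)/(88−43) = 0.9778.
0.4938 < 0.9778, so cooperation is not sustainable.

Yes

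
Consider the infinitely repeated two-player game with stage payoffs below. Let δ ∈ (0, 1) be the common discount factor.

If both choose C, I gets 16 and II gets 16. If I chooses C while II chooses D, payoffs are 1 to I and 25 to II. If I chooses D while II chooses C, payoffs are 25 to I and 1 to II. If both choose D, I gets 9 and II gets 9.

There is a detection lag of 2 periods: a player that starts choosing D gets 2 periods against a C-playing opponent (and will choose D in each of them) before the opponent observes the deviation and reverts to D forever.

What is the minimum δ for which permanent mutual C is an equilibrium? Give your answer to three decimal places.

The best deviation is to choose D for all 2 undetected periods, earning 25 each, then 9 forever once detected.
Deviation value: 25(1−δ^2)/(1−δ) + 9δ^2/(1−δ); cooperation value: 16/(1−δ).
IC: 16 ≥ 25(1−δ^2) + 9δ^2 = 25 − 16δ^2.
So δ^2 ≥ 9/16, giving δ ≥ (9/16)^(1/2) ≈ 0.750.

0.750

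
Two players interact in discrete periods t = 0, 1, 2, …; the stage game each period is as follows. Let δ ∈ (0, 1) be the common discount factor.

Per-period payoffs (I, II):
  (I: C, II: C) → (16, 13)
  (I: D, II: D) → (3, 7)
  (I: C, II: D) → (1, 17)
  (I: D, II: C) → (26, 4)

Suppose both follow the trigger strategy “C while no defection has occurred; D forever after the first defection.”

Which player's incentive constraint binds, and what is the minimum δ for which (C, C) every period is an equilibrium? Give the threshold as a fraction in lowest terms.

I; δ ≥ 10/23

I's threshold: (26−16)/(26−3) = 10/23.
II's threshold: (17−13)/(17−7) = 2/5.
10/23 > 2/5, so I binds and δ* = 10/23.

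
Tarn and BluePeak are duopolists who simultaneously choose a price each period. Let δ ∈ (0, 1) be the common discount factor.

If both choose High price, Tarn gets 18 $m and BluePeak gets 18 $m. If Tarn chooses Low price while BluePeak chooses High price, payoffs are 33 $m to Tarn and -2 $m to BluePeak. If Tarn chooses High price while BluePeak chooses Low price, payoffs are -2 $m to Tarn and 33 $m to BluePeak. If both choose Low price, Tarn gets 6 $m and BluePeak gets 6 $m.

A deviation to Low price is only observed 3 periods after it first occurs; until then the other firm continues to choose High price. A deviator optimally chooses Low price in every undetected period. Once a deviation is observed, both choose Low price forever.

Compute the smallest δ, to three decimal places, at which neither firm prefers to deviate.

0.822

The best deviation is to choose Low price for all 3 undetected periods, earning 33 each, then 6 forever once detected.
Deviation value: 33(1−δ^3)/(1−δ) + 6δ^3/(1−δ); cooperation value: 18/(1−δ).
IC: 18 ≥ 33(1−δ^3) + 6δ^3 = 33 − 27δ^3.
So δ^3 ≥ 15/27 = 5/9, giving δ ≥ (5/9)^(1/3) ≈ 0.822.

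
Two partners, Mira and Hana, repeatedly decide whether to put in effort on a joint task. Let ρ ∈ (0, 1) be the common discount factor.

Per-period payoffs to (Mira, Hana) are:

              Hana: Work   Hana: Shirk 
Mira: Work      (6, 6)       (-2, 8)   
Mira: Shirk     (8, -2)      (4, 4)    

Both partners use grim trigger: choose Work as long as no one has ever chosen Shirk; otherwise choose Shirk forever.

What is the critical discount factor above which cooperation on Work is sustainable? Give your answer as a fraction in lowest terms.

1/2

One-period gain from deviating is 8 − 6 = 2. The loss is 6 − 4 = 2 in every subsequent period, with present value 2·ρ/(1−ρ).
Deviation is unprofitable when 2·ρ/(1−ρ) ≥ 2, i.e. ρ/(1−ρ) ≥ 1.
Equivalently ρ ≥ 2/(2+2) = 1/2.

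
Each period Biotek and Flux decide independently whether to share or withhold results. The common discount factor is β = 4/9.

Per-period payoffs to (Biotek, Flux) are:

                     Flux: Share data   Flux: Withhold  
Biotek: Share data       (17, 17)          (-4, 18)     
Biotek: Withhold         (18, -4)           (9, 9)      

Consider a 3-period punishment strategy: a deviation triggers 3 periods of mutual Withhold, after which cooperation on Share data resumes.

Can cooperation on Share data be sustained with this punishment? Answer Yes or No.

Yes

A one-shot deviation gives 18 now, then 9 for 3 periods, then back to 17.
Gain from deviating: (18−17) today; loss: (17−9) in each of the next 3 periods.
No-deviation condition: (17−9)(β+…+β^3) ≥ 18−17, i.e. β+…+β^3 ≥ 1/8.
At β = 4/9: β+…+β^3 = 0.7298 ≥ 0.1250.
So cooperation is sustainable.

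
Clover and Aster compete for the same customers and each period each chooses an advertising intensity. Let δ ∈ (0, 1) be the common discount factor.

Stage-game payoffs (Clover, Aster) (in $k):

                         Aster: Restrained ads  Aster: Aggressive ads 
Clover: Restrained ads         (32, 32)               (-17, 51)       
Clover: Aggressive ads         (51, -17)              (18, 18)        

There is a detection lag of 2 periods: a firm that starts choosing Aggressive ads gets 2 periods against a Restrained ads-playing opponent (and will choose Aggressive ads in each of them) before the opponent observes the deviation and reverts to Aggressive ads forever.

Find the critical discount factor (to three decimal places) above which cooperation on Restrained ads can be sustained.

0.759

Deviating for the 2 undetected periods gains 51−32 = 19 per period over cooperation, then loses 32−18 = 14 per period forever once punishment starts.
Gain: 19(1 + δ + … + δ^1); loss: 14·δ^2/(1−δ).
No profitable deviation ⇔ 19(1−δ^2) ≤ 14·δ^2, i.e. δ^2 ≥ 19/(19+14) = 19/33.
Hence δ ≥ (19/33)^(1/2) ≈ 0.759.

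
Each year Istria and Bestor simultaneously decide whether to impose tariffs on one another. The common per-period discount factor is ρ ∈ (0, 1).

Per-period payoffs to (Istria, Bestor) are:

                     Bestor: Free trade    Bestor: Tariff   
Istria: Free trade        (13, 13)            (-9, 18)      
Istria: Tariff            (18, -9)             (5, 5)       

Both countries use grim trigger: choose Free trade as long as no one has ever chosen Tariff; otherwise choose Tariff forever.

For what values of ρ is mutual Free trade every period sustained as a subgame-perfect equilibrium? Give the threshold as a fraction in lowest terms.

Under grim trigger the critical discount factor is (T−C)/(T−P) with T = 18, C = 13, P = 5.
ρ* = (18−13)/(18−5) = 5/13.

5/13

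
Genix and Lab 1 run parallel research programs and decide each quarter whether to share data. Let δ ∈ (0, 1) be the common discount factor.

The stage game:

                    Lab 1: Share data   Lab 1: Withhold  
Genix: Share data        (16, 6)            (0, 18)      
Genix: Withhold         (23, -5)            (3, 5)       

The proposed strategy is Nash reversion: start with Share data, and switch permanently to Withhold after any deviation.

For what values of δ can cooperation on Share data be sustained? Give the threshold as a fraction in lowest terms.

12/13

Genix's threshold: (23−16)/(23−3) = 7/20.
Lab 1's threshold: (18−6)/(18−5) = 12/13.
7/20 < 12/13, so Lab 1 binds and δ* = 12/13.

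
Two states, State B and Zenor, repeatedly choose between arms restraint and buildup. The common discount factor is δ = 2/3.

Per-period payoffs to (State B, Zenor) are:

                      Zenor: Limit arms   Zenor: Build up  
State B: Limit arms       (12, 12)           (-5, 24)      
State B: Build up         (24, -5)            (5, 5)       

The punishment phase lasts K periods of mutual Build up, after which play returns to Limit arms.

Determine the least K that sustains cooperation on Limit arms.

IC: δ(1−δ^K)/(1−δ) ≥ (24−12)/(12−5) = 12/7.
With δ = 2/3: need 1 − δ^K ≥ 12/7·(1−2/3)/(2/3), i.e. δ^K ≤ 0.1429.
Since (2/3)^4 = 0.1975 and (2/3)^5 = 0.1317, the smallest such K is 5.

5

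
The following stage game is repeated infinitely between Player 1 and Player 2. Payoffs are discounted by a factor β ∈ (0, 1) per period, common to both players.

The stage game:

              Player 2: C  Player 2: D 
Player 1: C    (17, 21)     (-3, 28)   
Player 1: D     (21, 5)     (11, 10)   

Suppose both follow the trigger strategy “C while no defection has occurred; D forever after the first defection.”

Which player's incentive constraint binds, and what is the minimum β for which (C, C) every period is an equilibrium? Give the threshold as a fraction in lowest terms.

Player 1; β ≥ 2/5

Player 1: cooperation gives 17 each period; deviation gives 21 once then 11 forever.
  17/(1−β) ≥ 21 + 11β/(1−β) ⇒ β ≥ 4/10 = 2/5.
Player 2: cooperation gives 21 each period; deviation gives 28 once then 10 forever.
  β ≥ 7/18.
Both must hold, so the binding constraint is Player 1's: β ≥ 2/5.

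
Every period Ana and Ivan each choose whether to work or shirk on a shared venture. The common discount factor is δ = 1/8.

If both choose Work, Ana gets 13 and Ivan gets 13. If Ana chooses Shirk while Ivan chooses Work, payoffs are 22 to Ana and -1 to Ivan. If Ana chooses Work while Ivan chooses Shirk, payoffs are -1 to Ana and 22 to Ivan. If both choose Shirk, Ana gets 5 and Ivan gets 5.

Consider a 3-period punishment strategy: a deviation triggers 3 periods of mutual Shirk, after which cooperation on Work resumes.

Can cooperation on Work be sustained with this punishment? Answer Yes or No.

IC: δ+…+δ^3 ≥ (22−13)/(13−5) = 9/8.
At δ = 1/8: partial sum = 0.1426 < 1.1250. Cooperation not sustainable.

No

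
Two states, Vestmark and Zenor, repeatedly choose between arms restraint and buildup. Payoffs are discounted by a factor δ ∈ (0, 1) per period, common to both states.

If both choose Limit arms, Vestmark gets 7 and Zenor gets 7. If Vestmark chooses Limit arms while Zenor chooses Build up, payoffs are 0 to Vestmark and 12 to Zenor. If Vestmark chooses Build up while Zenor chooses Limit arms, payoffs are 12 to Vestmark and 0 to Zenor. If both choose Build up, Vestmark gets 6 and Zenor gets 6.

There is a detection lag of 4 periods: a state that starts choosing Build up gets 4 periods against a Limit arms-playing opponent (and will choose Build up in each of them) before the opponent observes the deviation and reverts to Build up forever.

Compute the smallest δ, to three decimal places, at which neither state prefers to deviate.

A deviator earns 12 for 4 periods, then 6 forever; cooperating earns 7 forever. Multiplying the IC by (1−δ):
7 ≥ 12(1−δ^4) + 6δ^4, so 6·δ^4 ≥ 5 and δ^4 ≥ 5/6.
δ ≥ (5/6)^(1/4) ≈ 0.955.

0.955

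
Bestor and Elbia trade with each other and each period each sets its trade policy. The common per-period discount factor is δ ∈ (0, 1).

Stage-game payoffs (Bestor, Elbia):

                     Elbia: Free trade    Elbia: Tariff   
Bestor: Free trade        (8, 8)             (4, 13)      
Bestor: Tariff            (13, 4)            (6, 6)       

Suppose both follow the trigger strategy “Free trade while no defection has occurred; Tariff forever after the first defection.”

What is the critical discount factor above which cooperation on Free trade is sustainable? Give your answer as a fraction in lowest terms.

5/7

8/(1−δ) ≥ 13 + 6δ/(1−δ)
8 ≥ 13 − 7δ
δ ≥ 5/7.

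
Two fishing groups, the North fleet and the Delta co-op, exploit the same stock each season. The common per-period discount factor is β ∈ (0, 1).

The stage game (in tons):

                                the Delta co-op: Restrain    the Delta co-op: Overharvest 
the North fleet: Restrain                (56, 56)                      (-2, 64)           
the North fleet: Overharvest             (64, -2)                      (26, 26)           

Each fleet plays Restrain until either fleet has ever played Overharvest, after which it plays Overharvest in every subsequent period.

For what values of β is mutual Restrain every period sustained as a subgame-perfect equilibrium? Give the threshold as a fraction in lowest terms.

4/19

Under grim trigger the critical discount factor is (T−C)/(T−P) with T = 64, C = 56, P = 26.
β* = (64−56)/(64−26) = 8/38 = 4/19.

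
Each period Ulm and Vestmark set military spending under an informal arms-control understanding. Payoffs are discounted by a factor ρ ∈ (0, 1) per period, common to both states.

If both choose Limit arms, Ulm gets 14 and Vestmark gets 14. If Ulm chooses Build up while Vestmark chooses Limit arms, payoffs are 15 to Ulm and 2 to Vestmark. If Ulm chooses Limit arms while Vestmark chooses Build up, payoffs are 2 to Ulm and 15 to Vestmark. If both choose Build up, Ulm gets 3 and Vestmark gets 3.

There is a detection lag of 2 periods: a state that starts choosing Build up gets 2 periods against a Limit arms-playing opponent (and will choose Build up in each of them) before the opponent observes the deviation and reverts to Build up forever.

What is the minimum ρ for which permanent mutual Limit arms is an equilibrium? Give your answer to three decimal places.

0.289

A deviator earns 15 for 2 periods, then 3 forever; cooperating earns 14 forever. Multiplying the IC by (1−ρ):
14 ≥ 15(1−ρ^2) + 3ρ^2, so 12·ρ^2 ≥ 1 and ρ^2 ≥ 1/12.
ρ ≥ (1/12)^(1/2) ≈ 0.289.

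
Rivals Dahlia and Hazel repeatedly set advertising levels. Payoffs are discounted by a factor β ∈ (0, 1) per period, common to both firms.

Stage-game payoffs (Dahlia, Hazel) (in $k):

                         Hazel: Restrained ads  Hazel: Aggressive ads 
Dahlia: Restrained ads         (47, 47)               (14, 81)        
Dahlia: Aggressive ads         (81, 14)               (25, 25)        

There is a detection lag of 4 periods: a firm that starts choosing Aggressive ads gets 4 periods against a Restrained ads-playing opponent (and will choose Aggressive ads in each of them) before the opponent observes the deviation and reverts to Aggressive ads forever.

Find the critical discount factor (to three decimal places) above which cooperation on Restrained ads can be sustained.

Deviating for the 4 undetected periods gains 81−47 = 34 per period over cooperation, then loses 47−25 = 22 per period forever once punishment starts.
Gain: 34(1 + β + … + β^3); loss: 22·β^4/(1−β).
No profitable deviation ⇔ 34(1−β^4) ≤ 22·β^4, i.e. β^4 ≥ 34/(34+22) = 17/28.
Hence β ≥ (17/28)^(1/4) ≈ 0.883.

0.883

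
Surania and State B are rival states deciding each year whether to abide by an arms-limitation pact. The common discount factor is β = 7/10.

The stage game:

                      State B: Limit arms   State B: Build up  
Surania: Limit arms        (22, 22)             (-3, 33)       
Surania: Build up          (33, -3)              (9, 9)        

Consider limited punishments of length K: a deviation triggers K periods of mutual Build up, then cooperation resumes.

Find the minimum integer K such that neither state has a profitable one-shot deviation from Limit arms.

2

Need Σ_{k=1}^{K} β^k ≥ (33−22)/(22−9) = 0.8462 at β = 7/10.
At K = 1 the sum is 0.7000 < 0.8462; at K = 2 it is 1.1900 ≥ 0.8462.
So the minimum punishment length is K = 2.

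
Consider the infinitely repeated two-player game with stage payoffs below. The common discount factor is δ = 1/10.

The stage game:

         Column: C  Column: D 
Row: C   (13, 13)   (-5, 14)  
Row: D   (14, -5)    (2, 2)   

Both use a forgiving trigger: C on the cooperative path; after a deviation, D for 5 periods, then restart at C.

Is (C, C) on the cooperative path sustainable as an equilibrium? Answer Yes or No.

IC: δ+…+δ^5 ≥ (14−13)/(13−2) = 1/11.
At δ = 1/10: partial sum = 0.1111 ≥ 0.0909. Cooperation sustainable.

Yes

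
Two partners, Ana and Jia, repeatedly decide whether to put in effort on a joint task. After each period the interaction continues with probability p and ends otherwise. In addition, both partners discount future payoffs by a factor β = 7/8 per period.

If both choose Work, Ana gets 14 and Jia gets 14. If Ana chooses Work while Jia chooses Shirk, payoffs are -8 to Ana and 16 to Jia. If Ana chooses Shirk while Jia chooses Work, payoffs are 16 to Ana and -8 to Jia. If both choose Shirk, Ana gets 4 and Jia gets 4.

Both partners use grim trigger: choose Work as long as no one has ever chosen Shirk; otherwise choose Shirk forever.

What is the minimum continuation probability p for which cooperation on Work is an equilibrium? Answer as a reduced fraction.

With continuation probability p and discount β, the effective per-period discount factor is βp.
Grim-trigger IC: βp ≥ (16−14)/(16−4) = 1/6.
So p ≥ (1/6)/(7/8) = 4/21.

4/21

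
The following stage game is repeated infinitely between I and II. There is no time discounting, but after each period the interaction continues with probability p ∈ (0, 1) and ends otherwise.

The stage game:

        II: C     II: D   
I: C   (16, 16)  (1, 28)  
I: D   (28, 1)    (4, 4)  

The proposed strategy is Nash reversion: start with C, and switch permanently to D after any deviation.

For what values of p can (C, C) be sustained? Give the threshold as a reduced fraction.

Expected cooperation value is 16 + p·16 + p²·16 + … = 16/(1−p); deviation gives 28 + p·4/(1−p).
16 ≥ 28(1−p) + 4p ⇒ 24p ≥ 12 ⇒ p ≥ 12/24 = 1/2.

1/2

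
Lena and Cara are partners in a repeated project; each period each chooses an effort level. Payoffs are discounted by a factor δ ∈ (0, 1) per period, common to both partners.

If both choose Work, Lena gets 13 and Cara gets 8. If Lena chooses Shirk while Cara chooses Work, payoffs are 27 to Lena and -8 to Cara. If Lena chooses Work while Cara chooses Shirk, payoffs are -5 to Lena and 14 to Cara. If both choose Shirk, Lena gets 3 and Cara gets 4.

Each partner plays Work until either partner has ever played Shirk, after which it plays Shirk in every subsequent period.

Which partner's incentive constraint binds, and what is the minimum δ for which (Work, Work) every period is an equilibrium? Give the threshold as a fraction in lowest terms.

Lena: cooperation gives 13 each period; deviation gives 27 once then 3 forever.
  13/(1−δ) ≥ 27 + 3δ/(1−δ) ⇒ δ ≥ 14/24 = 7/12.
Cara: cooperation gives 8 each period; deviation gives 14 once then 4 forever.
  δ ≥ 6/10 = 3/5.
Both must hold, so the binding constraint is Cara's: δ ≥ 3/5.

Cara; δ ≥ 3/5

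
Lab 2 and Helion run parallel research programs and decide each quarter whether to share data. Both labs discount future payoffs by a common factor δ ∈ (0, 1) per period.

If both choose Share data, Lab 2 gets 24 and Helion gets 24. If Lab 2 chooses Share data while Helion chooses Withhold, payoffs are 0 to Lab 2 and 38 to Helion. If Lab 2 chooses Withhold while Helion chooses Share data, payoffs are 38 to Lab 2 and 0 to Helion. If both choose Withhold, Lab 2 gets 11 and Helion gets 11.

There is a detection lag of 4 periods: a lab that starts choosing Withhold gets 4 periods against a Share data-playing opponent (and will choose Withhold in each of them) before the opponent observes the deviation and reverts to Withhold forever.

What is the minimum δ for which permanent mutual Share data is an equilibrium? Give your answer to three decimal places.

Deviating for the 4 undetected periods gains 38−24 = 14 per period over cooperation, then loses 24−11 = 13 per period forever once punishment starts.
Gain: 14(1 + δ + … + δ^3); loss: 13·δ^4/(1−δ).
No profitable deviation ⇔ 14(1−δ^4) ≤ 13·δ^4, i.e. δ^4 ≥ 14/(14+13) = 14/27.
Hence δ ≥ (14/27)^(1/4) ≈ 0.849.

0.849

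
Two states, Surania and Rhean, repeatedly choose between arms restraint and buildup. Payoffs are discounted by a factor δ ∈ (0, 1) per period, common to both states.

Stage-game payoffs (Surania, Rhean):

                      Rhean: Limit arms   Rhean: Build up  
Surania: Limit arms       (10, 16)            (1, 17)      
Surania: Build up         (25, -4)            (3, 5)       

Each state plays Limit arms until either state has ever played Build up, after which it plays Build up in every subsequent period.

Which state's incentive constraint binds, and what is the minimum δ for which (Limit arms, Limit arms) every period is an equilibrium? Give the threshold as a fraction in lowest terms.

Surania: cooperation gives 10 each period; deviation gives 25 once then 3 forever.
  10/(1−δ) ≥ 25 + 3δ/(1−δ) ⇒ δ ≥ 15/22.
Rhean: cooperation gives 16 each period; deviation gives 17 once then 5 forever.
  δ ≥ 1/12.
Both must hold, so the binding constraint is Surania's: δ ≥ 15/22.

Surania; δ ≥ 15/22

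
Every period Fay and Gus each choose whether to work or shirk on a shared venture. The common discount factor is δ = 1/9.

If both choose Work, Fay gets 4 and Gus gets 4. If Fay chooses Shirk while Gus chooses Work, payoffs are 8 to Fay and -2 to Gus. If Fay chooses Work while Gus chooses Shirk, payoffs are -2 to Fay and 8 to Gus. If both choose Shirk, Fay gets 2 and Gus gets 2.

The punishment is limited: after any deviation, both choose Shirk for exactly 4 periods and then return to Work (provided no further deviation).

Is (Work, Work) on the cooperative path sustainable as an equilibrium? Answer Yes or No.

IC: δ+…+δ^4 ≥ (8−4)/(4−2) = 2.
At δ = 1/9: partial sum = 0.1250 < 2.0000. Cooperation not sustainable.

No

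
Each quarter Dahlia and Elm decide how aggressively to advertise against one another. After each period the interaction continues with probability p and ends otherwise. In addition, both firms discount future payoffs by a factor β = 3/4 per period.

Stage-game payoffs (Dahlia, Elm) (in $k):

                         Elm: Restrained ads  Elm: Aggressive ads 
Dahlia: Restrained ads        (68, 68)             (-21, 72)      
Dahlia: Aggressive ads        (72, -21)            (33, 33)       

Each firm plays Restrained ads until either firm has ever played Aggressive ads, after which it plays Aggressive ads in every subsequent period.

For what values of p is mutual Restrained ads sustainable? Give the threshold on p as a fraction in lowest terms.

16/117

Expected continuation weight on next period's payoff is β·p = 3/4·p, which plays the role of the discount factor.
Cooperation requires 3/4·p ≥ (72−68)/(72−33) = 4/39, hence p ≥ 16/117.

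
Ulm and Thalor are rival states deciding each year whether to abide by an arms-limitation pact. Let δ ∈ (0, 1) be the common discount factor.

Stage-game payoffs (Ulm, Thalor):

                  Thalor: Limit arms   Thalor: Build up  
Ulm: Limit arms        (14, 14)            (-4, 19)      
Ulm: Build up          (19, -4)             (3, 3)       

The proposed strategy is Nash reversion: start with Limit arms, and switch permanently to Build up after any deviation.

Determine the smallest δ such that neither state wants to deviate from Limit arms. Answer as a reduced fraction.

Cooperation forever yields 14 each period: 14/(1−δ).
Deviating yields 19 once, then 3 forever: 19 + 3δ/(1−δ).
No profitable deviation requires 14/(1−δ) ≥ 19 + 3δ/(1−δ).
Multiplying by (1−δ): 14 ≥ 19(1−δ) + 3δ = 19 − 16δ.
So 16δ ≥ 5, i.e. δ ≥ 5/16.

5/16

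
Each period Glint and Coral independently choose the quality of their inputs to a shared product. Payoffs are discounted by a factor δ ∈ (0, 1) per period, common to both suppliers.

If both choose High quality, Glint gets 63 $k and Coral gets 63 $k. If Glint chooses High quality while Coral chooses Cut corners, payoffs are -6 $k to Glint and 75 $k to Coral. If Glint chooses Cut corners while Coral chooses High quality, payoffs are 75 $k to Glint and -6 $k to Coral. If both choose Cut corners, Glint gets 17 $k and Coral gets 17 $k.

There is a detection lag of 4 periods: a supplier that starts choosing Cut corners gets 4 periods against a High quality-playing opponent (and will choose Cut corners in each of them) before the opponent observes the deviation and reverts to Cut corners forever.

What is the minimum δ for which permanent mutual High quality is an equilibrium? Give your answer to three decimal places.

0.674

The best deviation is to choose Cut corners for all 4 undetected periods, earning 75 each, then 17 forever once detected.
Deviation value: 75(1−δ^4)/(1−δ) + 17δ^4/(1−δ); cooperation value: 63/(1−δ).
IC: 63 ≥ 75(1−δ^4) + 17δ^4 = 75 − 58δ^4.
So δ^4 ≥ 12/58 = 6/29, giving δ ≥ (6/29)^(1/4) ≈ 0.674.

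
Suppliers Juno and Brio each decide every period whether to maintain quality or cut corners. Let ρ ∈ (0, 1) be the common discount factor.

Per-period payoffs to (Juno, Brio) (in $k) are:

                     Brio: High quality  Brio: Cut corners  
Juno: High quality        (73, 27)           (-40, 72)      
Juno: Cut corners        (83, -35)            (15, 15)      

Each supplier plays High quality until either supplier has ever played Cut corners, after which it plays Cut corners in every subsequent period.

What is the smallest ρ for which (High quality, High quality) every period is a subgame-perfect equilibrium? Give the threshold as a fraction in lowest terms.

15/19

Juno's threshold: (83−73)/(83−15) = 5/34.
Brio's threshold: (72−27)/(72−15) = 15/19.
5/34 < 15/19, so Brio binds and ρ* = 15/19.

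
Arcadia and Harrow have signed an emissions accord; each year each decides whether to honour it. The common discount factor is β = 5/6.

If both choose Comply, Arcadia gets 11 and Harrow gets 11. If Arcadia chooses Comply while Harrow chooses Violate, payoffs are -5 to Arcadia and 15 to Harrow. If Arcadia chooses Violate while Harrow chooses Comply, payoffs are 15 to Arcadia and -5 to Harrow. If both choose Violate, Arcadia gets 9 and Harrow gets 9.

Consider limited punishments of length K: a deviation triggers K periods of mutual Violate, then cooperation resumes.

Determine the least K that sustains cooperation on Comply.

3

IC: β(1−β^K)/(1−β) ≥ (15−11)/(11−9) = 2.
With β = 5/6: need 1 − β^K ≥ 2·(1−5/6)/(5/6), i.e. β^K ≤ 0.6000.
Since (5/6)^2 = 0.6944 and (5/6)^3 = 0.5787, the smallest such K is 3.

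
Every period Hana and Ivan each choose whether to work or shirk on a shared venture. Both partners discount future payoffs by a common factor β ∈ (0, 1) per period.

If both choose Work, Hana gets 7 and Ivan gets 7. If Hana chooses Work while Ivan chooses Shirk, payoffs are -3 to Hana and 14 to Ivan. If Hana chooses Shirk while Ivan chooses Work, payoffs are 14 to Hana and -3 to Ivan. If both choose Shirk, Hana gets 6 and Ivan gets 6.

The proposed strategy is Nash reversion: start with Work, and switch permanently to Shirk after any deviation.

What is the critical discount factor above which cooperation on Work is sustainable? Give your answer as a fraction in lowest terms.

7/(1−β) ≥ 14 + 6β/(1−β)
7 ≥ 14 − 8β
β ≥ 7/8.

7/8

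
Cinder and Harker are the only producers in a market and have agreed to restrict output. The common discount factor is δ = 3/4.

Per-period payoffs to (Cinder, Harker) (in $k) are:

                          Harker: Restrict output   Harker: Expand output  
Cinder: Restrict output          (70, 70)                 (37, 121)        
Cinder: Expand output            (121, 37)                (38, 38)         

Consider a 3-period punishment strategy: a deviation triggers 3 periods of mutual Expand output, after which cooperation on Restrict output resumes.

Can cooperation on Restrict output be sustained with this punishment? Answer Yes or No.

Yes

A one-shot deviation gives 121 now, then 38 for 3 periods, then back to 70.
Gain from deviating: (121−70) today; loss: (70−38) in each of the next 3 periods.
No-deviation condition: (70−38)(δ+…+δ^3) ≥ 121−70, i.e. δ+…+δ^3 ≥ 51/32.
At δ = 3/4: δ+…+δ^3 = 1.7344 ≥ 1.5938.
So cooperation is sustainable.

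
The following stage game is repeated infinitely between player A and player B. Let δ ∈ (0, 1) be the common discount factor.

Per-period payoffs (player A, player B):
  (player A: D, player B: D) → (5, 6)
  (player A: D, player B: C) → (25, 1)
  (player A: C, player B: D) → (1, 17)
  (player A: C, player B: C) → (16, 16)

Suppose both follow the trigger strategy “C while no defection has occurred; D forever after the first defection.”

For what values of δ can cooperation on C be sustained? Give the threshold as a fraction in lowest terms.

9/20

player A's threshold: (25−16)/(25−5) = 9/20.
player B's threshold: (17−16)/(17−6) = 1/11.
9/20 > 1/11, so player A binds and δ* = 9/20.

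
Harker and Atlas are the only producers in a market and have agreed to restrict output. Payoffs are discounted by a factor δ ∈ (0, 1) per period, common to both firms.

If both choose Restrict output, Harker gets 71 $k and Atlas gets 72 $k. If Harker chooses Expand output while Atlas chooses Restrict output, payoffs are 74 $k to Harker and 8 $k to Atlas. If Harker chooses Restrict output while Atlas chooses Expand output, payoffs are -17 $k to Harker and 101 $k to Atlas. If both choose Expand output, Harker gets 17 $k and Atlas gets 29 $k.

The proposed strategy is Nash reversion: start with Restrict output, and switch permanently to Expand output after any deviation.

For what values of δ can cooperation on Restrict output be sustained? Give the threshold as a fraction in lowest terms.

29/72

Harker's threshold: (74−71)/(74−17) = 1/19.
Atlas's threshold: (101−72)/(101−29) = 29/72.
1/19 < 29/72, so Atlas binds and δ* = 29/72.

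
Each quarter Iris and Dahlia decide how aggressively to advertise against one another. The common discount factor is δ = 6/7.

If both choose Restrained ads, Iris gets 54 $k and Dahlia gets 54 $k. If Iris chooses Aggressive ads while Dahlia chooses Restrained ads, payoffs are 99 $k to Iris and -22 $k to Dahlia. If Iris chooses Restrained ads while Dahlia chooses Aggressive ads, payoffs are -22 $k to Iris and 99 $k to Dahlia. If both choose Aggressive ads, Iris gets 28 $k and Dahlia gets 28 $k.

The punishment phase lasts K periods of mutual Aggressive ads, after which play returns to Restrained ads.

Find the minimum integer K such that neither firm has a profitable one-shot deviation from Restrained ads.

No profitable deviation requires (54−28)(δ+…+δ^K) ≥ 99−54, i.e. δ+…+δ^K ≥ 45/26 ≈ 1.7308.
With δ = 6/7, the partial sums are K=1: 0.8571, K=2: 1.5918, K=3: 2.2216.
K = 3 is the first length at which the sum reaches 1.7308.

3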